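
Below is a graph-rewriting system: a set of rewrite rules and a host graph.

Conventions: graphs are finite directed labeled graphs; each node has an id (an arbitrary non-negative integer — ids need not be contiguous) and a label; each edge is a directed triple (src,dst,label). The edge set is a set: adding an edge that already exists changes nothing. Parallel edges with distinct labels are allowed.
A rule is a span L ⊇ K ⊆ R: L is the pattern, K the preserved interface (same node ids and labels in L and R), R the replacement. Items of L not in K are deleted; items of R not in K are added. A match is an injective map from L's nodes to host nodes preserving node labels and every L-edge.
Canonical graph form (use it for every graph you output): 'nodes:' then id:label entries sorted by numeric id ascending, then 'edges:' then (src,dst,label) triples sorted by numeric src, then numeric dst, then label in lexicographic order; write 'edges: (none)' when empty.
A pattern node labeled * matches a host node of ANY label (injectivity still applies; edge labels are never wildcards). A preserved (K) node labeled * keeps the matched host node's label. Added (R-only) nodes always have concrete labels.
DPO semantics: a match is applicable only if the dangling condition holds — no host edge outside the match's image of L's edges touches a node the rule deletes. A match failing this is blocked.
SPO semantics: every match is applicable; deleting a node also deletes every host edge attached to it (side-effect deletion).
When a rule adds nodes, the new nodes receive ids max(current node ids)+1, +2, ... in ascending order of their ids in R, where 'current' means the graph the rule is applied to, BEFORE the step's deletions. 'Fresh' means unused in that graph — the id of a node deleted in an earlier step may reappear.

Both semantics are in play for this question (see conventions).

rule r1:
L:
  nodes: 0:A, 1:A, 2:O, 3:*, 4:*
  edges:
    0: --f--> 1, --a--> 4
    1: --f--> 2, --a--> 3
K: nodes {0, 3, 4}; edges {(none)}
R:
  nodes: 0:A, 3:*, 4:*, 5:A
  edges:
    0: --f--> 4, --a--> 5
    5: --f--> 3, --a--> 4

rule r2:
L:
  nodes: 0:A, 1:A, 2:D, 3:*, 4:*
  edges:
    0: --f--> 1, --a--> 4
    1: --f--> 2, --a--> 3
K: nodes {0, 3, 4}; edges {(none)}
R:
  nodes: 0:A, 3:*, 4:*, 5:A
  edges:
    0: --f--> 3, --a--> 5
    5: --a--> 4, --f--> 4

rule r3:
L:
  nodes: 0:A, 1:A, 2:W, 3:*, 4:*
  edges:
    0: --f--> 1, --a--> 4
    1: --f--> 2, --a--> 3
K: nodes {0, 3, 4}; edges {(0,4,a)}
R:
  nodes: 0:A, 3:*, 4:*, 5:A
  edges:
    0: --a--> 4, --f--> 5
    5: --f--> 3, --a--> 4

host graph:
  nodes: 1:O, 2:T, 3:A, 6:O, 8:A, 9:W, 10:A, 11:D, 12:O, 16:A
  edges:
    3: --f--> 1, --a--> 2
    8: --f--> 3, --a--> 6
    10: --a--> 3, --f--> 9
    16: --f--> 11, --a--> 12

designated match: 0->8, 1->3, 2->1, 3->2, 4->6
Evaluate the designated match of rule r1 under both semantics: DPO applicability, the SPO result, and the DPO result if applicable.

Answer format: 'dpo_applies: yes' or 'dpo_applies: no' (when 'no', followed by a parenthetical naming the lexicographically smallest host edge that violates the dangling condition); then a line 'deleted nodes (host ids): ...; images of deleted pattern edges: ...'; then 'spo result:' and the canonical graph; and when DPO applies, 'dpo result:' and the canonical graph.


dpo_applies: no
(the rule deletes node 3, which keeps host edge (10,3,a) outside the match image — the dangling condition fails, DPO blocks; SPO proceeds and side-deletes such edges)
deleted nodes (host ids): 1, 3; images of deleted pattern edges: (3,1,f); (3,2,a); (8,3,f); (8,6,a)
spo result:
nodes: 2:T, 6:O, 8:A, 9:W, 10:A, 11:D, 12:O, 16:A, 17:A
edges: (8,6,f); (8,17,a); (10,9,f); (16,11,f); (16,12,a); (17,2,f); (17,6,a)


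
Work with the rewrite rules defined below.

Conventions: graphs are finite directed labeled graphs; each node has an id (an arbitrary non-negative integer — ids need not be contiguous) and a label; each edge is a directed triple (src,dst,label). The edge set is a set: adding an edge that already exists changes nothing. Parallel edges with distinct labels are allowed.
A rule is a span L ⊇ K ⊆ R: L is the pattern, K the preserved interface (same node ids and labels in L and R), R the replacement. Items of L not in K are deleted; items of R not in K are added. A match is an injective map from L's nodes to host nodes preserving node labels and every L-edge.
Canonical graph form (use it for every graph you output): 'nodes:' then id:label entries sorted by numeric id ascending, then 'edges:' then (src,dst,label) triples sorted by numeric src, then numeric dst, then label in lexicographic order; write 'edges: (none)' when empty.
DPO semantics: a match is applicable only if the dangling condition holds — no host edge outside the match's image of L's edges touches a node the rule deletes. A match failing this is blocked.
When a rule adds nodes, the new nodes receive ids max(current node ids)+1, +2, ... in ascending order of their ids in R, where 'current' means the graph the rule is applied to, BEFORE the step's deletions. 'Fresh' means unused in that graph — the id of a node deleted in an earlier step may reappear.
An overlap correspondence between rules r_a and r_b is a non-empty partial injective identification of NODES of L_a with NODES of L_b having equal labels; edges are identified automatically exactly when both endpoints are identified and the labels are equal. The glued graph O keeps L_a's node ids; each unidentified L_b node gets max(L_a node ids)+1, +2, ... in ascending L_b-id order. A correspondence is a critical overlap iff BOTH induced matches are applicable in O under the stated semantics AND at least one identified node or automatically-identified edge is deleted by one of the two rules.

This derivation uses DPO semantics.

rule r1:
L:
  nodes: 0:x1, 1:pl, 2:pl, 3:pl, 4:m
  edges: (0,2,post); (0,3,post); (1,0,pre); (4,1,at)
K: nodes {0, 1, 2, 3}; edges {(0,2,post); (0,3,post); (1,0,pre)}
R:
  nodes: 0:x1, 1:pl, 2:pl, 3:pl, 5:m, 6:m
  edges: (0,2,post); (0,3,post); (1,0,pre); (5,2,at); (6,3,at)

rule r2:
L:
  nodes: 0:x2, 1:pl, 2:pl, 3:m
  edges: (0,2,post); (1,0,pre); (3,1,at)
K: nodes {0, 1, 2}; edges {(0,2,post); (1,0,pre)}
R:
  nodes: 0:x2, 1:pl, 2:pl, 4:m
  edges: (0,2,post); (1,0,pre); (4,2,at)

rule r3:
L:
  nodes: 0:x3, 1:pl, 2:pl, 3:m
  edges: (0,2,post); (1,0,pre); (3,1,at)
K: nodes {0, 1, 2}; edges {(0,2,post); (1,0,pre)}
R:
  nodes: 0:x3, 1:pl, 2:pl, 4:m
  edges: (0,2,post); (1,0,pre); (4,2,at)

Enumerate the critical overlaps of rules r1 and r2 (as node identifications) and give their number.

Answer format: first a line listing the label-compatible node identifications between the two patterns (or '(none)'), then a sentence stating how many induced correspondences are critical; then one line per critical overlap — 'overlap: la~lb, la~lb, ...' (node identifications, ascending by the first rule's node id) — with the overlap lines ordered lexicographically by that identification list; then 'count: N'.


label-compatible node identifications between L(r1) and L(r2): 1~1, 1~2, 2~1, 2~2, 3~1, 3~2, 4~3
3 of the induced correspondences are critical overlaps of r1 and r2.
overlap: 1~1, 2~2, 4~3
overlap: 1~1, 3~2, 4~3
overlap: 1~1, 4~3
count: 3


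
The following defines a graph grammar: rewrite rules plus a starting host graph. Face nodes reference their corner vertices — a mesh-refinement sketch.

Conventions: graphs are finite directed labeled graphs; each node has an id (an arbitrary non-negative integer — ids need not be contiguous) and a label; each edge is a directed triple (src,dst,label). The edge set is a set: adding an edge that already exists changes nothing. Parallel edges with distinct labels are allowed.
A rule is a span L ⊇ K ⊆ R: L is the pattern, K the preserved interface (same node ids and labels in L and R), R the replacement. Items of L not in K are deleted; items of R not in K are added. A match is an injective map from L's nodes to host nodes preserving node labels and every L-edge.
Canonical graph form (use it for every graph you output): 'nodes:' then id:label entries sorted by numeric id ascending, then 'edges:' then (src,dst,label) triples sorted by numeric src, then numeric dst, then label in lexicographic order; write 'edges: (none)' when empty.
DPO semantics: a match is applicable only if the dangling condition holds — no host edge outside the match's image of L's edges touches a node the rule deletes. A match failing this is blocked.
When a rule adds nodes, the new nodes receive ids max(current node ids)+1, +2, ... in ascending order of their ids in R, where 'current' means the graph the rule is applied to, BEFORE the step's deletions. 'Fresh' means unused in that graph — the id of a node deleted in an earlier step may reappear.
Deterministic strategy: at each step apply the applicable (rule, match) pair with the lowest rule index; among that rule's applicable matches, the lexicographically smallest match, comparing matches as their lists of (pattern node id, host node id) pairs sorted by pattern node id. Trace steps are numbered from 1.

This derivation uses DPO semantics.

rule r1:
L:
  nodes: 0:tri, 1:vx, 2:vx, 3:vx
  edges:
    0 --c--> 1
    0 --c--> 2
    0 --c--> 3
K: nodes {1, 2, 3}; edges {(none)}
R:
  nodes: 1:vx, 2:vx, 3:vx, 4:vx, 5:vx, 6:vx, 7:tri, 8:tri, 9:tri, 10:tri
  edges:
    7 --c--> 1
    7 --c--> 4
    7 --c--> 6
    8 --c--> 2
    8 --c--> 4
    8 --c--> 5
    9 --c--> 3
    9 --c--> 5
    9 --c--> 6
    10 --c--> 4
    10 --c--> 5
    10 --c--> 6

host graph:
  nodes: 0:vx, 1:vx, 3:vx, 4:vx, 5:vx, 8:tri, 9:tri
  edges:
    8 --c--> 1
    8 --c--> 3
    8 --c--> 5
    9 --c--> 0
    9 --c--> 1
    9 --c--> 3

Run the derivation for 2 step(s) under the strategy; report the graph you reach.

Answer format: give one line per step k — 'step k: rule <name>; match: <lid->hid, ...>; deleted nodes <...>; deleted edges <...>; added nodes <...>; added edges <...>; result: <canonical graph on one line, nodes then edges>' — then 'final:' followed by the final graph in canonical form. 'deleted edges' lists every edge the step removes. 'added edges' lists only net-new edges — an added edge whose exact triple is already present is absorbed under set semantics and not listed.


step 1: rule r1; match: 0->8, 1->1, 2->3, 3->5; deleted nodes 8; deleted edges (8,1,c); (8,3,c); (8,5,c); added nodes 10, 11, 12, 13, 14, 15, 16; added edges (13,1,c); (13,10,c); (13,12,c); (14,3,c); (14,10,c); (14,11,c); (15,5,c); (15,11,c); (15,12,c); (16,10,c); (16,11,c); (16,12,c); result: nodes: 0:vx, 1:vx, 3:vx, 4:vx, 5:vx, 9:tri, 10:vx, 11:vx, 12:vx, 13:tri, 14:tri, 15:tri, 16:tri edges: (9,0,c); (9,1,c); (9,3,c); (13,1,c); (13,10,c); (13,12,c); (14,3,c); (14,10,c); (14,11,c); (15,5,c); (15,11,c); (15,12,c); (16,10,c); (16,11,c); (16,12,c)
step 2: rule r1; match: 0->9, 1->0, 2->1, 3->3; deleted nodes 9; deleted edges (9,0,c); (9,1,c); (9,3,c); added nodes 17, 18, 19, 20, 21, 22, 23; added edges (20,0,c); (20,17,c); (20,19,c); (21,1,c); (21,17,c); (21,18,c); (22,3,c); (22,18,c); (22,19,c); (23,17,c); (23,18,c); (23,19,c); result: nodes: 0:vx, 1:vx, 3:vx, 4:vx, 5:vx, 10:vx, 11:vx, 12:vx, 13:tri, 14:tri, 15:tri, 16:tri, 17:vx, 18:vx, 19:vx, 20:tri, 21:tri, 22:tri, 23:tri edges: (13,1,c); (13,10,c); (13,12,c); (14,3,c); (14,10,c); (14,11,c); (15,5,c); (15,11,c); (15,12,c); (16,10,c); (16,11,c); (16,12,c); (20,0,c); (20,17,c); (20,19,c); (21,1,c); (21,17,c); (21,18,c); (22,3,c); (22,18,c); (22,19,c); (23,17,c); (23,18,c); (23,19,c)
final:
nodes: 0:vx, 1:vx, 3:vx, 4:vx, 5:vx, 10:vx, 11:vx, 12:vx, 13:tri, 14:tri, 15:tri, 16:tri, 17:vx, 18:vx, 19:vx, 20:tri, 21:tri, 22:tri, 23:tri
edges: (13,1,c); (13,10,c); (13,12,c); (14,3,c); (14,10,c); (14,11,c); (15,5,c); (15,11,c); (15,12,c); (16,10,c); (16,11,c); (16,12,c); (20,0,c); (20,17,c); (20,19,c); (21,1,c); (21,17,c); (21,18,c); (22,3,c); (22,18,c); (22,19,c); (23,17,c); (23,18,c); (23,19,c)


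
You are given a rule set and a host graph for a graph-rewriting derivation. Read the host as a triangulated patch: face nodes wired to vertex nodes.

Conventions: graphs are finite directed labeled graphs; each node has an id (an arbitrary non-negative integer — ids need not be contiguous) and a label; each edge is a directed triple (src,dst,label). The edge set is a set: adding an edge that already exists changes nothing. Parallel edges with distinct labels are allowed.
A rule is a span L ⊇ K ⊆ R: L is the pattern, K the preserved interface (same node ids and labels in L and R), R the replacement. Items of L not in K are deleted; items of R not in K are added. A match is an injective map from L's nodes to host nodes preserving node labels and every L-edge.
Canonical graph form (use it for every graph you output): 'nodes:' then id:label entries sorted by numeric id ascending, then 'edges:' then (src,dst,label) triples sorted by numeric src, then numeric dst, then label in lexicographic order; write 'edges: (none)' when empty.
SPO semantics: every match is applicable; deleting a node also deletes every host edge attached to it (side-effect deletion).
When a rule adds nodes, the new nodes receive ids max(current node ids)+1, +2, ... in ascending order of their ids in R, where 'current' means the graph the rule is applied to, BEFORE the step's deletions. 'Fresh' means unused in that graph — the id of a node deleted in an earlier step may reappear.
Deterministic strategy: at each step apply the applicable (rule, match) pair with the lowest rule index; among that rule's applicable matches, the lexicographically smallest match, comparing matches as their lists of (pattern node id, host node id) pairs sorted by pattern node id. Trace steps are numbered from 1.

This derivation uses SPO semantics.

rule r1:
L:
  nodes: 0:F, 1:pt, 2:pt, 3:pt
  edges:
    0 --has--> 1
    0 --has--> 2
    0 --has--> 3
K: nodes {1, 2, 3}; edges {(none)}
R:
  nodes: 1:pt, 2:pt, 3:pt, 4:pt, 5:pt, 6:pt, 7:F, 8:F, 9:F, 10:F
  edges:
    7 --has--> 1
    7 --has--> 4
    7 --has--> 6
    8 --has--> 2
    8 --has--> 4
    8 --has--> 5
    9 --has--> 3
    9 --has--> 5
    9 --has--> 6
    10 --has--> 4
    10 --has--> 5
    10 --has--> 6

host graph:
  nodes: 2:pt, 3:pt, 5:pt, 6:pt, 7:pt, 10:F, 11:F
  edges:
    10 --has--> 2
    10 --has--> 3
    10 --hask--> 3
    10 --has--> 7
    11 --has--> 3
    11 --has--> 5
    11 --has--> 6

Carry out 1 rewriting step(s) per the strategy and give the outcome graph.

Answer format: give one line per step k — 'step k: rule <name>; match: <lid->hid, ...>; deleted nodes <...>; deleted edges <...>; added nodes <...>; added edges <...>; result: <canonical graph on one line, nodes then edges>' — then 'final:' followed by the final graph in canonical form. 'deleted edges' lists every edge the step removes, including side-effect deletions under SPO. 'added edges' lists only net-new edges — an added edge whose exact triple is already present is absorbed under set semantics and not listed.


step 1: rule r1; match: 0->10, 1->2, 2->3, 3->7; deleted nodes 10; deleted edges (10,2,has); (10,3,has); (10,3,hask); (10,7,has); added nodes 12, 13, 14, 15, 16, 17, 18; added edges (15,2,has); (15,12,has); (15,14,has); (16,3,has); (16,12,has); (16,13,has); (17,7,has); (17,13,has); (17,14,has); (18,12,has); (18,13,has); (18,14,has); result: nodes: 2:pt, 3:pt, 5:pt, 6:pt, 7:pt, 11:F, 12:pt, 13:pt, 14:pt, 15:F, 16:F, 17:F, 18:F edges: (11,3,has); (11,5,has); (11,6,has); (15,2,has); (15,12,has); (15,14,has); (16,3,has); (16,12,has); (16,13,has); (17,7,has); (17,13,has); (17,14,has); (18,12,has); (18,13,has); (18,14,has)
final:
nodes: 2:pt, 3:pt, 5:pt, 6:pt, 7:pt, 11:F, 12:pt, 13:pt, 14:pt, 15:F, 16:F, 17:F, 18:F
edges: (11,3,has); (11,5,has); (11,6,has); (15,2,has); (15,12,has); (15,14,has); (16,3,has); (16,12,has); (16,13,has); (17,7,has); (17,13,has); (17,14,has); (18,12,has); (18,13,has); (18,14,has)


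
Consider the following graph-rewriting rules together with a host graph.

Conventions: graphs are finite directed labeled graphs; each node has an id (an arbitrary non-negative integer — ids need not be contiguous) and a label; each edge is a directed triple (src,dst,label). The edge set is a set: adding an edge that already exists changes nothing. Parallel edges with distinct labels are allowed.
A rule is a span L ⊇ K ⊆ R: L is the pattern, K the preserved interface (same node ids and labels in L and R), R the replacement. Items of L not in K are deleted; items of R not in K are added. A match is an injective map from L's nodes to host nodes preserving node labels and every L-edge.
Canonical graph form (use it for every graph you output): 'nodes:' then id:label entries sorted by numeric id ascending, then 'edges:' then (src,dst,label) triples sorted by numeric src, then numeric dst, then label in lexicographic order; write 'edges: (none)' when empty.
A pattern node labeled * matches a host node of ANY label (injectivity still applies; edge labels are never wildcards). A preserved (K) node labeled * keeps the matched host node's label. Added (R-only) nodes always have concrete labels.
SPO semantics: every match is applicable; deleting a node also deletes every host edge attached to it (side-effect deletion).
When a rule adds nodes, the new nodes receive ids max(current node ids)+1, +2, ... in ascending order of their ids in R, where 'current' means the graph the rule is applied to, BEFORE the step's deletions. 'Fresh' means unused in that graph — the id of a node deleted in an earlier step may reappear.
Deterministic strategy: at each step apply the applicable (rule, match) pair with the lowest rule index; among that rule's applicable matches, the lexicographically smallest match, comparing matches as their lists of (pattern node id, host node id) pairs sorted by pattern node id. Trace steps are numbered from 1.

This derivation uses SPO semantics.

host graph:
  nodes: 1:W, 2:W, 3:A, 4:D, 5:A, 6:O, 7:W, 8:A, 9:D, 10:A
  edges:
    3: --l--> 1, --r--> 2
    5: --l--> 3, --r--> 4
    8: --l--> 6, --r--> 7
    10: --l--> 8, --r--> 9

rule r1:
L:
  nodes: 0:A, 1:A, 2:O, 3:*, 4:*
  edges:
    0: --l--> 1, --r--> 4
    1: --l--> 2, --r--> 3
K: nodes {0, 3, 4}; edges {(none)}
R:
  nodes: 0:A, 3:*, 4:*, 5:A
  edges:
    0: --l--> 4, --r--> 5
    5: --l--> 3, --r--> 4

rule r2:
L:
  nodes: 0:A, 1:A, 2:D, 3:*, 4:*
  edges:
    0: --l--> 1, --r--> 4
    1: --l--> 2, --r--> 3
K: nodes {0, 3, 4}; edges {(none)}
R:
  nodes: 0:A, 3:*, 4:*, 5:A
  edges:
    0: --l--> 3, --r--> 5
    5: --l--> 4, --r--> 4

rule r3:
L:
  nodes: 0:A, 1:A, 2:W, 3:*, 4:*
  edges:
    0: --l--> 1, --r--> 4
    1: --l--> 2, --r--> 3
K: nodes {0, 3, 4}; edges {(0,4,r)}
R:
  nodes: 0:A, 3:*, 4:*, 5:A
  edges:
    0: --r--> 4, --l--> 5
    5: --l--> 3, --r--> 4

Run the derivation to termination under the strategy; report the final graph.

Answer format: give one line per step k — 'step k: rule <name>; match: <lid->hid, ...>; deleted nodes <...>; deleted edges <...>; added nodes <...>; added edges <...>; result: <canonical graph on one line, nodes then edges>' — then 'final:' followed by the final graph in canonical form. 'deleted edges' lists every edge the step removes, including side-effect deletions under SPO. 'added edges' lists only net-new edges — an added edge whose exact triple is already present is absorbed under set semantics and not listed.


step 1: rule r1; match: 0->10, 1->8, 2->6, 3->7, 4->9; deleted nodes 6, 8; deleted edges (8,6,l); (8,7,r); (10,8,l); (10,9,r); added nodes 11; added edges (10,9,l); (10,11,r); (11,7,l); (11,9,r); result: nodes: 1:W, 2:W, 3:A, 4:D, 5:A, 7:W, 9:D, 10:A, 11:A edges: (3,1,l); (3,2,r); (5,3,l); (5,4,r); (10,9,l); (10,11,r); (11,7,l); (11,9,r)
step 2: rule r3; match: 0->5, 1->3, 2->1, 3->2, 4->4; deleted nodes 1, 3; deleted edges (3,1,l); (3,2,r); (5,3,l); added nodes 12; added edges (5,12,l); (12,2,l); (12,4,r); result: nodes: 2:W, 4:D, 5:A, 7:W, 9:D, 10:A, 11:A, 12:A edges: (5,4,r); (5,12,l); (10,9,l); (10,11,r); (11,7,l); (11,9,r); (12,2,l); (12,4,r)
final:
nodes: 2:W, 4:D, 5:A, 7:W, 9:D, 10:A, 11:A, 12:A
edges: (5,4,r); (5,12,l); (10,9,l); (10,11,r); (11,7,l); (11,9,r); (12,2,l); (12,4,r)


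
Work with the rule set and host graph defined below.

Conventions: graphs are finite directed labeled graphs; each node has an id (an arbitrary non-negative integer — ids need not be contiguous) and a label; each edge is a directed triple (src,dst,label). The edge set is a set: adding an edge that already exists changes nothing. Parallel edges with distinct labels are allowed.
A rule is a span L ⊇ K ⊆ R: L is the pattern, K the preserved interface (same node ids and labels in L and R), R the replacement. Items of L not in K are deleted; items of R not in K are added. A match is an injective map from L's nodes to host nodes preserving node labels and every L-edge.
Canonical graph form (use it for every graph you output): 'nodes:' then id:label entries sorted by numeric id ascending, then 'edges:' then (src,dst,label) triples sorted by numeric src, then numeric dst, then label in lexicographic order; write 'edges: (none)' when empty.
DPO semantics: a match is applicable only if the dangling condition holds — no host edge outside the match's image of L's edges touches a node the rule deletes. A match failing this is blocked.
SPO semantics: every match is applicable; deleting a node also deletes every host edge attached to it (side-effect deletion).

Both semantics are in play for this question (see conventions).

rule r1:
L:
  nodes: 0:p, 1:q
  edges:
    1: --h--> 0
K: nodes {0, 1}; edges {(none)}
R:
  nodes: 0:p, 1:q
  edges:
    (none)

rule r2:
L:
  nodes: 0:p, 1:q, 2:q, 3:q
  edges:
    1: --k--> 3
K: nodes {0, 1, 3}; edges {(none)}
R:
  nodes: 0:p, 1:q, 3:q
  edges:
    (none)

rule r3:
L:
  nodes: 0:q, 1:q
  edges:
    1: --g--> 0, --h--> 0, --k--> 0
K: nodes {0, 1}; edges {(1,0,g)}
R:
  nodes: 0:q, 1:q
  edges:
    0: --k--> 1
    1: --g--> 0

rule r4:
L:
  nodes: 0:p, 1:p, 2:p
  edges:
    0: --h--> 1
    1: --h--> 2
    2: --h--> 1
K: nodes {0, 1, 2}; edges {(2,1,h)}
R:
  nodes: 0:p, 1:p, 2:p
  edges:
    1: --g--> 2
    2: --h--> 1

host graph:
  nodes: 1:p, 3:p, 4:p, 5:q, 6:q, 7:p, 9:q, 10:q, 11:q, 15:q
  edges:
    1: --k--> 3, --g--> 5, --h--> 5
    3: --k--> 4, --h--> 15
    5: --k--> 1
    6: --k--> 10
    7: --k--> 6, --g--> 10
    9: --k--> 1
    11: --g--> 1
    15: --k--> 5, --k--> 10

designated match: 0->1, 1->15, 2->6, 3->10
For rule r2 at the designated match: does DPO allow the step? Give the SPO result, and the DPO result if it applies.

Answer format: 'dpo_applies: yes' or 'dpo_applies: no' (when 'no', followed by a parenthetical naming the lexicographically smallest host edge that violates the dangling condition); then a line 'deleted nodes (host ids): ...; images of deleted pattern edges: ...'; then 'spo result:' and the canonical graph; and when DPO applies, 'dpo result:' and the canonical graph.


dpo_applies: no
(the rule deletes node 6, which keeps host edge (6,10,k) outside the match image — the dangling condition fails, DPO blocks; SPO proceeds and side-deletes such edges)
deleted nodes (host ids): 6; images of deleted pattern edges: (15,10,k)
spo result:
nodes: 1:p, 3:p, 4:p, 5:q, 7:p, 9:q, 10:q, 11:q, 15:q
edges: (1,3,k); (1,5,g); (1,5,h); (3,4,k); (3,15,h); (5,1,k); (7,10,g); (9,1,k); (11,1,g); (15,5,k)


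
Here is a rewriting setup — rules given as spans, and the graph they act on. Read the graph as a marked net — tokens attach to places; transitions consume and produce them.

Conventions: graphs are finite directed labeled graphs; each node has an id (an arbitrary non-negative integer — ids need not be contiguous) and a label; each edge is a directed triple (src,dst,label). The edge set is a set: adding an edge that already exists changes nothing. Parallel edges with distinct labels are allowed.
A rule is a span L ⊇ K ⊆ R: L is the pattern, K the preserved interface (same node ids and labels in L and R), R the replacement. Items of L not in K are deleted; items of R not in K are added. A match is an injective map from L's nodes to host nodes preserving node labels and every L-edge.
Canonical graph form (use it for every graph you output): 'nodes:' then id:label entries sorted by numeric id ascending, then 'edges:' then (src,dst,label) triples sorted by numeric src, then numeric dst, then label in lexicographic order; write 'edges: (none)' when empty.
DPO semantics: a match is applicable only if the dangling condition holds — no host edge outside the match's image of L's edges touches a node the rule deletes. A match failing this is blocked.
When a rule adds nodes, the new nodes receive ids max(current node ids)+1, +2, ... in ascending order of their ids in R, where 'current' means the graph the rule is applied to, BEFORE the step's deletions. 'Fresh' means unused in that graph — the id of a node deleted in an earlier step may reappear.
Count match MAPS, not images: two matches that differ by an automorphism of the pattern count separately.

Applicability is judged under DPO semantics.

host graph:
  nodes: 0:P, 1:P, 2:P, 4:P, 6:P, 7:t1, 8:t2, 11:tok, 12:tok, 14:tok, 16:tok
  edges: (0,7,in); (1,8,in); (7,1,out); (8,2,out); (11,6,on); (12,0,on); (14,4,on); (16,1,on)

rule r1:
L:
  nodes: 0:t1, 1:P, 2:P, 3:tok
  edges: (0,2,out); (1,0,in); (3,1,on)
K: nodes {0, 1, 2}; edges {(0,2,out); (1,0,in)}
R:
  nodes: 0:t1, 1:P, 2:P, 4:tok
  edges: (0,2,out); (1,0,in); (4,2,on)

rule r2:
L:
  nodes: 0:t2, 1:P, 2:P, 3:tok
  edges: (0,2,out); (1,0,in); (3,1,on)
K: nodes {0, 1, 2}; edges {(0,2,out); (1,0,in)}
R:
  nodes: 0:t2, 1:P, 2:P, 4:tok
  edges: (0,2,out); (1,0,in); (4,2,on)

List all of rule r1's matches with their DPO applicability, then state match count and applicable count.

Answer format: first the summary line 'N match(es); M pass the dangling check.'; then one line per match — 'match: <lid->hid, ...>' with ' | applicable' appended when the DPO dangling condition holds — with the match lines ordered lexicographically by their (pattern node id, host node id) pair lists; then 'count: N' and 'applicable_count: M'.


1 match(es); 1 pass the dangling check.
match: 0->7, 1->0, 2->1, 3->12 | applicable
count: 1
applicable_count: 1


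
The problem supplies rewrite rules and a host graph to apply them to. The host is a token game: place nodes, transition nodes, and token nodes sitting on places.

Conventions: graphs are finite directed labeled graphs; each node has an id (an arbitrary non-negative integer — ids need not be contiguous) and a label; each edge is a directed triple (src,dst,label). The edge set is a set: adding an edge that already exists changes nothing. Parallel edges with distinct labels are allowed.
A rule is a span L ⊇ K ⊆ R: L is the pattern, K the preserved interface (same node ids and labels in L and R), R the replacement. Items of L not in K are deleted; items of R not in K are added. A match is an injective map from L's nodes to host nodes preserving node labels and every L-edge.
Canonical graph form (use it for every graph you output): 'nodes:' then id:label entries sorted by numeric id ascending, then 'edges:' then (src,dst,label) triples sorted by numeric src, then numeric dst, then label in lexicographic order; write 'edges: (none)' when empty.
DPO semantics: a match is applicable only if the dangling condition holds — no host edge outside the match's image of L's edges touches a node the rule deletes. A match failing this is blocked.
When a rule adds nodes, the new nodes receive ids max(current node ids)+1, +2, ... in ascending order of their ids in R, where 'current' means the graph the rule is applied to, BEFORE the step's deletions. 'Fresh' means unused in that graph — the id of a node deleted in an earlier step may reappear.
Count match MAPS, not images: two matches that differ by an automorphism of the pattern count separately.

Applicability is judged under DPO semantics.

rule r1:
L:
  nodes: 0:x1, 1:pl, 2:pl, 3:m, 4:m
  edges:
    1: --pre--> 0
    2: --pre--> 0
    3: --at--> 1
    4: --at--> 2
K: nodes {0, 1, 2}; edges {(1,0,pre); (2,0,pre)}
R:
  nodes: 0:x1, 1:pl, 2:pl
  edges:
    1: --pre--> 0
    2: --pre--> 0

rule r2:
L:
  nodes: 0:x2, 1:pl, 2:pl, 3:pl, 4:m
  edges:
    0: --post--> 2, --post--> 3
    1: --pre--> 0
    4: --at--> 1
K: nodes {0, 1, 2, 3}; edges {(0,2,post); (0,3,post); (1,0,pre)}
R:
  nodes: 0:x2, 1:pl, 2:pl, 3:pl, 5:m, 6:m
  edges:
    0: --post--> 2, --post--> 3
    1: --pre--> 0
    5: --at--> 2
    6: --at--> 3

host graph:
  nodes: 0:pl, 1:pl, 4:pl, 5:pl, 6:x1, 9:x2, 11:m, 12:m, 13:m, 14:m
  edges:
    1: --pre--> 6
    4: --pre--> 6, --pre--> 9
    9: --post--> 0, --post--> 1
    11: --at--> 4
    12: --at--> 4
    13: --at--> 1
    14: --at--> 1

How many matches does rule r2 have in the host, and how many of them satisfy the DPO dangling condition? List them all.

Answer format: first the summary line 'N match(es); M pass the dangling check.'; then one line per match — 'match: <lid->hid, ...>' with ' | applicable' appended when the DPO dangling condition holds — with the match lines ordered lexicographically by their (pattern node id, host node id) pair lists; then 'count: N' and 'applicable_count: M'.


4 match(es); 4 pass the dangling check.
match: 0->9, 1->4, 2->0, 3->1, 4->11 | applicable
match: 0->9, 1->4, 2->0, 3->1, 4->12 | applicable
match: 0->9, 1->4, 2->1, 3->0, 4->11 | applicable
match: 0->9, 1->4, 2->1, 3->0, 4->12 | applicable
count: 4
applicable_count: 4


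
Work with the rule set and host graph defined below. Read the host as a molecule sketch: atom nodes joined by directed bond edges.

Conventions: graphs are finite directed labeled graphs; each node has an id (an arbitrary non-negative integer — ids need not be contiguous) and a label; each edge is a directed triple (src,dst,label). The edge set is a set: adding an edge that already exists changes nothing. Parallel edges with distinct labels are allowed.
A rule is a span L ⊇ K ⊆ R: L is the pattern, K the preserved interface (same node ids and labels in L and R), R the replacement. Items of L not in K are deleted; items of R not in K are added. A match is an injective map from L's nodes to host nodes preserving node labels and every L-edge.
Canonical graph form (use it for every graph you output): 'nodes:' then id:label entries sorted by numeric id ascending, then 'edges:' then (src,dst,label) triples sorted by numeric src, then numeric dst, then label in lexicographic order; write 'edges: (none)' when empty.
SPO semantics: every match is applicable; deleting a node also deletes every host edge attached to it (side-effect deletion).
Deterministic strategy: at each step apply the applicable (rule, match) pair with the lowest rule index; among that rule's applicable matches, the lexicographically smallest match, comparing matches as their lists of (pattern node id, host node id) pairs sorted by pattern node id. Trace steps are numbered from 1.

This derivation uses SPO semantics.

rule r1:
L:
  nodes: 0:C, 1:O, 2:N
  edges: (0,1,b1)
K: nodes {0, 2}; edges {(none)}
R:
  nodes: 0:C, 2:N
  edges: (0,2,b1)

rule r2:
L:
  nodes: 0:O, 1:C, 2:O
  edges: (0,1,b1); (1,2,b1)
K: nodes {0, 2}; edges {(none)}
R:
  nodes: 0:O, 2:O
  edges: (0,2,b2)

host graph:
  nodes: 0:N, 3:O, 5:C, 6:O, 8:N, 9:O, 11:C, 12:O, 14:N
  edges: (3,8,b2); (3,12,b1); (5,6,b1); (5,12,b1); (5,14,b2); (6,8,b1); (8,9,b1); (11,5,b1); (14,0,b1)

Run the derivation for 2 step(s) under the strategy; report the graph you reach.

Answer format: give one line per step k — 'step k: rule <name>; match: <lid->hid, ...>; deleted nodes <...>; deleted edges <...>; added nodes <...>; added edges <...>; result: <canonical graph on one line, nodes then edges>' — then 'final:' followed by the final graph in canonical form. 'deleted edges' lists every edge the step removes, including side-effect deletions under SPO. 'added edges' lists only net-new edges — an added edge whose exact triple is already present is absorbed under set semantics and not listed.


step 1: rule r1; match: 0->5, 1->6, 2->0; deleted nodes 6; deleted edges (5,6,b1); (6,8,b1); added nodes (none); added edges (5,0,b1); result: nodes: 0:N, 3:O, 5:C, 8:N, 9:O, 11:C, 12:O, 14:N edges: (3,8,b2); (3,12,b1); (5,0,b1); (5,12,b1); (5,14,b2); (8,9,b1); (11,5,b1); (14,0,b1)
step 2: rule r1; match: 0->5, 1->12, 2->0; deleted nodes 12; deleted edges (3,12,b1); (5,12,b1); added nodes (none); added edges (none); result: nodes: 0:N, 3:O, 5:C, 8:N, 9:O, 11:C, 14:N edges: (3,8,b2); (5,0,b1); (5,14,b2); (8,9,b1); (11,5,b1); (14,0,b1)
final:
nodes: 0:N, 3:O, 5:C, 8:N, 9:O, 11:C, 14:N
edges: (3,8,b2); (5,0,b1); (5,14,b2); (8,9,b1); (11,5,b1); (14,0,b1)


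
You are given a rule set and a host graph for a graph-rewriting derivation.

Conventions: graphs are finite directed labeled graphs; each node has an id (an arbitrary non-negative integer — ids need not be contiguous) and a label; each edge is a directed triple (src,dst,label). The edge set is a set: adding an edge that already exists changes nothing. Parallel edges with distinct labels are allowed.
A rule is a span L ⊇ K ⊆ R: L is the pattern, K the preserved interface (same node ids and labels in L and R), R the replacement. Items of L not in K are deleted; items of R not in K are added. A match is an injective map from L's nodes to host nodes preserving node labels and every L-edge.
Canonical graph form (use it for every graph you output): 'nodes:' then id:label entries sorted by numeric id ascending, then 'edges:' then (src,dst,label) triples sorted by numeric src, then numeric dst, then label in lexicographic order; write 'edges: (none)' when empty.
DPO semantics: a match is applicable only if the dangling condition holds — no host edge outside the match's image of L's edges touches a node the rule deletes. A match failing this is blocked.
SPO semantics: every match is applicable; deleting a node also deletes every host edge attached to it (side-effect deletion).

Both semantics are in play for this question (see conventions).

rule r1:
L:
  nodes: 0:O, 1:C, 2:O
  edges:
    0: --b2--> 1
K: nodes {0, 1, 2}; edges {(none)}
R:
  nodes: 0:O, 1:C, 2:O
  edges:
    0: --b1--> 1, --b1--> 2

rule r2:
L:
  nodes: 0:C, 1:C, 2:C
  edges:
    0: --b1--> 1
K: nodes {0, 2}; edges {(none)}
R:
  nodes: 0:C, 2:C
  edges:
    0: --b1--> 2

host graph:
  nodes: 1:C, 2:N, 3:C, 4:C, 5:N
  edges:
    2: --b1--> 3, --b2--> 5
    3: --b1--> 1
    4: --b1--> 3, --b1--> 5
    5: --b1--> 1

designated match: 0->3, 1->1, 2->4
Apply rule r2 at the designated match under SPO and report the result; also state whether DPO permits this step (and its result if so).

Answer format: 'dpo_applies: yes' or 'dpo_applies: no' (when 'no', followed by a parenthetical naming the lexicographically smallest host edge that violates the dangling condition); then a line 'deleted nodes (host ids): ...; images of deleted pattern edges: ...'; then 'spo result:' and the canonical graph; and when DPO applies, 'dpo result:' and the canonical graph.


dpo_applies: no
(the rule deletes node 1, which keeps host edge (5,1,b1) outside the match image — the dangling condition fails, DPO blocks; SPO proceeds and side-deletes such edges)
deleted nodes (host ids): 1; images of deleted pattern edges: (3,1,b1)
spo result:
nodes: 2:N, 3:C, 4:C, 5:N
edges: (2,3,b1); (2,5,b2); (3,4,b1); (4,3,b1); (4,5,b1)


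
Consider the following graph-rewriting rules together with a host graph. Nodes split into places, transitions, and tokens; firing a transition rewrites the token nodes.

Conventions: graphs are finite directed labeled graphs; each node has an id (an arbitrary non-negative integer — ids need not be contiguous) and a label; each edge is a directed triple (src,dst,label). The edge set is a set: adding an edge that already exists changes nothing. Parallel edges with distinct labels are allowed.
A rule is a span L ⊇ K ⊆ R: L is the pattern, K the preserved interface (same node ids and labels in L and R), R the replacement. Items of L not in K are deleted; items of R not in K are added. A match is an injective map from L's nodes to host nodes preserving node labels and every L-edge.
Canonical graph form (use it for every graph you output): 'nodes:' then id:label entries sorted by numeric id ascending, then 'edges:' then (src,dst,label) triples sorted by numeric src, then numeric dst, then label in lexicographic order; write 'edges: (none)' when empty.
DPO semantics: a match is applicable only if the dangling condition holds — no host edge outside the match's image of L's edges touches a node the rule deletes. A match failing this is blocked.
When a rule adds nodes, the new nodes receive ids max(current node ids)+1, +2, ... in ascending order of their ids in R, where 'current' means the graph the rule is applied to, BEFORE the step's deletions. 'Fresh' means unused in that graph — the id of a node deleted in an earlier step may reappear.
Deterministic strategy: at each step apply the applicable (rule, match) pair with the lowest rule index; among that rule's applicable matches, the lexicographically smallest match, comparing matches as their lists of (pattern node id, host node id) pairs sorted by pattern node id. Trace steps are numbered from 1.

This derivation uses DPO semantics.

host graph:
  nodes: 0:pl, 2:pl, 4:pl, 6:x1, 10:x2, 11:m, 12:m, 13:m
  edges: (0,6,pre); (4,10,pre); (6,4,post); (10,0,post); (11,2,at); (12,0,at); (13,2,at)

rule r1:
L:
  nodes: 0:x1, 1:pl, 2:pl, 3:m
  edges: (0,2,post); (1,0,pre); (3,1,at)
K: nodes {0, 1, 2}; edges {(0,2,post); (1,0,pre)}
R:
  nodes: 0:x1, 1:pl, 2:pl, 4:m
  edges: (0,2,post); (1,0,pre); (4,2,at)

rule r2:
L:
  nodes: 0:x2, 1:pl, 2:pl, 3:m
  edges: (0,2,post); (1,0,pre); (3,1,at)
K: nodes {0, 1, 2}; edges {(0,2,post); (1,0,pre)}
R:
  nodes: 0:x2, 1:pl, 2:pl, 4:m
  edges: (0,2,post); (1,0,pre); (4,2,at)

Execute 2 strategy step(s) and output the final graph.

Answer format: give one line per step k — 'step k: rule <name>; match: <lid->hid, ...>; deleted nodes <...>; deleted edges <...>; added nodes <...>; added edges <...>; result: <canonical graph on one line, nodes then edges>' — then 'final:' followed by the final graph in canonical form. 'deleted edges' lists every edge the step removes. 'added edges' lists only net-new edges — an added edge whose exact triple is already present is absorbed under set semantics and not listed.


step 1: rule r1; match: 0->6, 1->0, 2->4, 3->12; deleted nodes 12; deleted edges (12,0,at); added nodes 14; added edges (14,4,at); result: nodes: 0:pl, 2:pl, 4:pl, 6:x1, 10:x2, 11:m, 13:m, 14:m edges: (0,6,pre); (4,10,pre); (6,4,post); (10,0,post); (11,2,at); (13,2,at); (14,4,at)
step 2: rule r2; match: 0->10, 1->4, 2->0, 3->14; deleted nodes 14; deleted edges (14,4,at); added nodes 15; added edges (15,0,at); result: nodes: 0:pl, 2:pl, 4:pl, 6:x1, 10:x2, 11:m, 13:m, 15:m edges: (0,6,pre); (4,10,pre); (6,4,post); (10,0,post); (11,2,at); (13,2,at); (15,0,at)
final:
nodes: 0:pl, 2:pl, 4:pl, 6:x1, 10:x2, 11:m, 13:m, 15:m
edges: (0,6,pre); (4,10,pre); (6,4,post); (10,0,post); (11,2,at); (13,2,at); (15,0,at)


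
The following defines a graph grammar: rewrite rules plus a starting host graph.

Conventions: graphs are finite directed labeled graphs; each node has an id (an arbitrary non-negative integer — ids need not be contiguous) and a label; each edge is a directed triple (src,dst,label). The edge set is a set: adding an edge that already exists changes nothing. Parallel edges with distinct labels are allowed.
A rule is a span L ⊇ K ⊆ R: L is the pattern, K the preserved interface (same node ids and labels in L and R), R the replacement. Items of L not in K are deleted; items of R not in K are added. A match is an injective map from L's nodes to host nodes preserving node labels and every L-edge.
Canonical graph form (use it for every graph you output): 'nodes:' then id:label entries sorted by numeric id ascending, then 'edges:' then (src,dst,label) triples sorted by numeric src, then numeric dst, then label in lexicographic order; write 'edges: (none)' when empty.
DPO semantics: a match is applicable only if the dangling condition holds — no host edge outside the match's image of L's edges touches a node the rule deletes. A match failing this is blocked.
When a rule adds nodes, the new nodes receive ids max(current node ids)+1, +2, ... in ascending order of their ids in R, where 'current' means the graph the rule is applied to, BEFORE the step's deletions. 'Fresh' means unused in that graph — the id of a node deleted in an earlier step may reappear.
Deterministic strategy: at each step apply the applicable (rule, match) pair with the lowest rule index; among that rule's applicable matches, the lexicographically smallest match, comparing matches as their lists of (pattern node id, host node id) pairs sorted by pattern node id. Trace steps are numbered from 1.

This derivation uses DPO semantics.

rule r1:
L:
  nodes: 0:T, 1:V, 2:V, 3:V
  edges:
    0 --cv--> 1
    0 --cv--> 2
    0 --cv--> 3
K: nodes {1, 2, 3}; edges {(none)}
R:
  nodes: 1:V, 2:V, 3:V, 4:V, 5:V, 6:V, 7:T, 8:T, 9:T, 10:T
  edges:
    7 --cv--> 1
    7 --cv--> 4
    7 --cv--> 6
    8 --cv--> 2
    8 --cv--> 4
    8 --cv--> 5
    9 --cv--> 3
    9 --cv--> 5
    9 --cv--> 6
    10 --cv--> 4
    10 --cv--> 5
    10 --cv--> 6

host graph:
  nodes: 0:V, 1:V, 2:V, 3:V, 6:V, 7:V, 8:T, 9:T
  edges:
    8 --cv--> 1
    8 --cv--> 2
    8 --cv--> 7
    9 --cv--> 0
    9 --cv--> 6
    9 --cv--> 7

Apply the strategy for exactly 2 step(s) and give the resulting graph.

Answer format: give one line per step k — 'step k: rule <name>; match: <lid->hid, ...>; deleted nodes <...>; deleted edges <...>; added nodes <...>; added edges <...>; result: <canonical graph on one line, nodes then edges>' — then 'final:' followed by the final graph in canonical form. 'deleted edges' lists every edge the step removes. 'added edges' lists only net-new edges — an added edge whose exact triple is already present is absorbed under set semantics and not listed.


step 1: rule r1; match: 0->8, 1->1, 2->2, 3->7; deleted nodes 8; deleted edges (8,1,cv); (8,2,cv); (8,7,cv); added nodes 10, 11, 12, 13, 14, 15, 16; added edges (13,1,cv); (13,10,cv); (13,12,cv); (14,2,cv); (14,10,cv); (14,11,cv); (15,7,cv); (15,11,cv); (15,12,cv); (16,10,cv); (16,11,cv); (16,12,cv); result: nodes: 0:V, 1:V, 2:V, 3:V, 6:V, 7:V, 9:T, 10:V, 11:V, 12:V, 13:T, 14:T, 15:T, 16:T edges: (9,0,cv); (9,6,cv); (9,7,cv); (13,1,cv); (13,10,cv); (13,12,cv); (14,2,cv); (14,10,cv); (14,11,cv); (15,7,cv); (15,11,cv); (15,12,cv); (16,10,cv); (16,11,cv); (16,12,cv)
step 2: rule r1; match: 0->9, 1->0, 2->6, 3->7; deleted nodes 9; deleted edges (9,0,cv); (9,6,cv); (9,7,cv); added nodes 17, 18, 19, 20, 21, 22, 23; added edges (20,0,cv); (20,17,cv); (20,19,cv); (21,6,cv); (21,17,cv); (21,18,cv); (22,7,cv); (22,18,cv); (22,19,cv); (23,17,cv); (23,18,cv); (23,19,cv); result: nodes: 0:V, 1:V, 2:V, 3:V, 6:V, 7:V, 10:V, 11:V, 12:V, 13:T, 14:T, 15:T, 16:T, 17:V, 18:V, 19:V, 20:T, 21:T, 22:T, 23:T edges: (13,1,cv); (13,10,cv); (13,12,cv); (14,2,cv); (14,10,cv); (14,11,cv); (15,7,cv); (15,11,cv); (15,12,cv); (16,10,cv); (16,11,cv); (16,12,cv); (20,0,cv); (20,17,cv); (20,19,cv); (21,6,cv); (21,17,cv); (21,18,cv); (22,7,cv); (22,18,cv); (22,19,cv); (23,17,cv); (23,18,cv); (23,19,cv)
final:
nodes: 0:V, 1:V, 2:V, 3:V, 6:V, 7:V, 10:V, 11:V, 12:V, 13:T, 14:T, 15:T, 16:T, 17:V, 18:V, 19:V, 20:T, 21:T, 22:T, 23:T
edges: (13,1,cv); (13,10,cv); (13,12,cv); (14,2,cv); (14,10,cv); (14,11,cv); (15,7,cv); (15,11,cv); (15,12,cv); (16,10,cv); (16,11,cv); (16,12,cv); (20,0,cv); (20,17,cv); (20,19,cv); (21,6,cv); (21,17,cv); (21,18,cv); (22,7,cv); (22,18,cv); (22,19,cv); (23,17,cv); (23,18,cv); (23,19,cv)
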